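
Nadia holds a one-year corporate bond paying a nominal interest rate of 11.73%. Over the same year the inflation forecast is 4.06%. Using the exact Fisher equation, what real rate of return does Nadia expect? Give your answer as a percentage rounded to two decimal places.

By the Fisher equation, 1 + r = (1 + i)/(1 + π).
1 + r = 1.11730 / 1.04060 = 1.073707
r = 1.073707 − 1 = 7.3707%, i.e. 7.37%.

7.37%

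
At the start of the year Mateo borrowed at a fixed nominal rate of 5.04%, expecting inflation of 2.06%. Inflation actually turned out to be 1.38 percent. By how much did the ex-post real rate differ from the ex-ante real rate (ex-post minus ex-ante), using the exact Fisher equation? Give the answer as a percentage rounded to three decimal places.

Ex-ante: (1 + 0.0504)/(1 + 0.0206) − 1 = 2.9199%
Ex-post: (1 + 0.0504)/(1 + 0.0138) − 1 = 3.6102%
Difference (ex-post − ex-ante) = 0.6903% → 0.690%.

0.690%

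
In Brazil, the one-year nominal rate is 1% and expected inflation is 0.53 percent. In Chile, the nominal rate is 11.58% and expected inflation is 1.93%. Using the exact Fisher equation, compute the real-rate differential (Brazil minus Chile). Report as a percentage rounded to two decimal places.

-9.00%

Brazil: (1 + 0.0100)/(1 + 0.0053) − 1 = 0.4675%
Chile: (1 + 0.1158)/(1 + 0.0193) − 1 = 9.4673%
Differential = 0.4675% − 9.4673% = -8.9998% → -9.00%.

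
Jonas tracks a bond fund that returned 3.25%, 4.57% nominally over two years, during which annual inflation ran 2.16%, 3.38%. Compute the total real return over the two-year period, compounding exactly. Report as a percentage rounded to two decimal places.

2.23%

Nominal growth factor = 1.0325 × 1.0457 = 1.079685
Price-level growth factor = 1.0216 × 1.0338 = 1.056130
Real growth factor = 1.079685 / 1.056130 = 1.022303
Total real return = 1.022303 − 1 → 2.23%.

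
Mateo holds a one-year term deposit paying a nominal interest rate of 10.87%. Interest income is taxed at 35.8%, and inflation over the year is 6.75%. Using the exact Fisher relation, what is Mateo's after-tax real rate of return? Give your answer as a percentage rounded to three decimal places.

After-tax nominal return = 10.87% × (1 − 0.358) = 6.97854%.
1 + r = 1.0697854 / 1.06750 = 1.002141
After-tax real rate = 1.002141 − 1 → 0.214%.

0.214%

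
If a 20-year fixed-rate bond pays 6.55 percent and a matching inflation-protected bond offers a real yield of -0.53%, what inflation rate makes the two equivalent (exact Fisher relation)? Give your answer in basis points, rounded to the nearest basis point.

712 basis points

(1 + π) = (1 + i)/(1 + r) = 1.06550 / 0.99470 = 1.071177
Break-even inflation = 1.071177 − 1 → 712 basis points.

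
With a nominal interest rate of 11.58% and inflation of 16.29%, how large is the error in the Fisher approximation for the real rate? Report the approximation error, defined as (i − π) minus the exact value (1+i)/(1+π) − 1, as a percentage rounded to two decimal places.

Approximate: r ≈ 11.580% − 16.290% = -4.7100%
Exact: (1 + 0.1158)/(1 + 0.1629) − 1 = -4.0502%
Error = -4.7100% − (-4.0502%) = -0.6598% → -0.66%.

-0.66%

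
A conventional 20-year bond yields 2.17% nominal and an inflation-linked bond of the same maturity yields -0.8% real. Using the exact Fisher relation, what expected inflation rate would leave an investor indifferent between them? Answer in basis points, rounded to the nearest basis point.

(1 + π) = (1 + i)/(1 + r) = 1.02170 / 0.99200 = 1.029940
Break-even inflation = 1.029940 − 1 → 299 basis points.

299 basis points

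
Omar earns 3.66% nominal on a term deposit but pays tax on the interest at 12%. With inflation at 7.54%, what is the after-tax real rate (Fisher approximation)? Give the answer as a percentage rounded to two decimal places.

After-tax nominal return = 3.66% × (1 − 0.12) = 3.2208%.
r ≈ 3.2208% − 7.54% → -4.32%.

-4.32%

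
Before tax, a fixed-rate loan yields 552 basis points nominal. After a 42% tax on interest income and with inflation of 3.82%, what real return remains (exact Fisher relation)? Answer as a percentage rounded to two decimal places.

-0.60%

After-tax nominal return = 5.52% × (1 − 0.42) = 3.2016%.
1 + r = 1.032016 / 1.03820 = 0.994044
After-tax real rate = 0.994044 − 1 → -0.60%.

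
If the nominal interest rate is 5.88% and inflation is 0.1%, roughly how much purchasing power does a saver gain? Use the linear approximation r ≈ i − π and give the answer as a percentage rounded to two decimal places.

r ≈ i − π = 5.88% − 0.1% = 5.78%.

5.78%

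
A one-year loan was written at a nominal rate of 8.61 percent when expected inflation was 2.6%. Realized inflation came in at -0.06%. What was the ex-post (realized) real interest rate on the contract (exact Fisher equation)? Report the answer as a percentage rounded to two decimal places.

Ex-post: (1 + 0.0861)/(1 − 0.0006) − 1 = 8.6752%
So the realized real rate is 8.68%.

8.68%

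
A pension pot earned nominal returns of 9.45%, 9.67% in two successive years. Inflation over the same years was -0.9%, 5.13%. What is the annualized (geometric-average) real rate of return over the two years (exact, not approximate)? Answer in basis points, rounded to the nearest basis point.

734 basis points

Nominal growth factor = 1.0945 × 1.0967 = 1.20033815
Price-level growth factor = 0.9910 × 1.0513 = 1.04183830
Real growth factor = 1.20033815 / 1.04183830 = 1.15213479
Annualized real rate = 1.15213479^(1/2) − 1 = 7.3375% → 734 basis points.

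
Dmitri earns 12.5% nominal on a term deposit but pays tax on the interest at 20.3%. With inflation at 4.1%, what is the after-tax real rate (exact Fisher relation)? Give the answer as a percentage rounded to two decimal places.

5.63%

After-tax nominal return = 12.5% × (1 − 0.203) = 9.9625%.
1 + r = 1.099625 / 1.04100 = 1.056316
After-tax real rate = 1.056316 − 1 → 5.63%.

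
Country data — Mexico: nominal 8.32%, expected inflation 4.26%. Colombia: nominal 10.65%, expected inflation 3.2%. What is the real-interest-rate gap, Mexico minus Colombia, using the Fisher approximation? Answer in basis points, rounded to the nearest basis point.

Mexico: 8.32% − 4.26% = 4.060%
Colombia: 10.65% − 3.2% = 7.450%
Differential = -3.390% → -339 basis points.

-339 basis points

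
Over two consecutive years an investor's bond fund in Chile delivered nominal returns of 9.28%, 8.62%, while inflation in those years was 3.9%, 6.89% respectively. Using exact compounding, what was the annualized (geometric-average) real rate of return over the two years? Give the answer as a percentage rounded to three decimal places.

3.383%

Compound the nominal returns: 1.0928 × 1.0862 = 1.18699936.
Compound inflation: 1.0390 × 1.0689 = 1.11058710.
Deflate: 1.18699936 / 1.11058710 = 1.06880348.
Annualized real rate = 1.06880348^(1/2) − 1 = 3.3830% → 3.383%.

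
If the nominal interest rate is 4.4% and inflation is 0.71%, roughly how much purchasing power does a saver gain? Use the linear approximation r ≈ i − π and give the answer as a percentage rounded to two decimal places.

r ≈ i − π = 4.4% − 0.71% = 3.69%.

3.69%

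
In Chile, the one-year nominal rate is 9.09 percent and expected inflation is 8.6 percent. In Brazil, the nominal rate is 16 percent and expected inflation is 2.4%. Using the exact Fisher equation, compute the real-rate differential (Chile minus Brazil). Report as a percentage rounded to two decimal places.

-12.83%

Chile: (1 + 0.0909)/(1 + 0.0860) − 1 = 0.4512%
Brazil: (1 + 0.1600)/(1 + 0.0240) − 1 = 13.2813%
Differential = 0.4512% − 13.2813% = -12.8301% → -12.83%.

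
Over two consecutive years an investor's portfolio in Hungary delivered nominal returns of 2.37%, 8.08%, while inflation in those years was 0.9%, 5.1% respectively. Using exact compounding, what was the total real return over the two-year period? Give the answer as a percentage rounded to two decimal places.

Nominal growth factor = 1.0237 × 1.0808 = 1.106415
Price-level growth factor = 1.0090 × 1.0510 = 1.060459
Real growth factor = 1.106415 / 1.060459 = 1.043336
Total real return = 1.043336 − 1 → 4.33%.

4.33%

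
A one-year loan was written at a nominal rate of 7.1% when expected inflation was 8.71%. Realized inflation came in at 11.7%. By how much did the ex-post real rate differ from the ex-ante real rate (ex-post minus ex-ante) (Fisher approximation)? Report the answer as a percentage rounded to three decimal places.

-2.990%

Ex-ante: 7.1% − 8.71% = -1.610%
Ex-post: 7.1% − 11.7% = -4.600%
Difference (ex-post − ex-ante) = -2.9900% → -2.990%.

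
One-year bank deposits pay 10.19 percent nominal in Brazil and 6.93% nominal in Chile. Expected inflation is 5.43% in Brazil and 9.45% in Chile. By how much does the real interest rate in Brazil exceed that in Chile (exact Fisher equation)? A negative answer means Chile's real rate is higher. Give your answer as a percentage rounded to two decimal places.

6.82%

Brazil: (1 + 0.1019)/(1 + 0.0543) − 1 = 4.5148%
Chile: (1 + 0.0693)/(1 + 0.0945) − 1 = -2.3024%
Differential = 4.5148% − (-2.3024%) = 6.8173% → 6.82%.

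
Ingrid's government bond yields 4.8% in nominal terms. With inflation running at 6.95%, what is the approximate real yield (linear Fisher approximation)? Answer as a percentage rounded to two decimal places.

r ≈ i − π = 4.8% − 6.95% = -2.15%.

-2.15%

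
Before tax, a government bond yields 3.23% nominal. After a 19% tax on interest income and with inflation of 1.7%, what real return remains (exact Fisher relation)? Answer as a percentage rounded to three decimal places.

0.901%

After-tax nominal return = 3.23% × (1 − 0.19) = 2.6163%.
1 + r = 1.026163 / 1.01700 = 1.009010
After-tax real rate = 1.009010 − 1 → 0.901%.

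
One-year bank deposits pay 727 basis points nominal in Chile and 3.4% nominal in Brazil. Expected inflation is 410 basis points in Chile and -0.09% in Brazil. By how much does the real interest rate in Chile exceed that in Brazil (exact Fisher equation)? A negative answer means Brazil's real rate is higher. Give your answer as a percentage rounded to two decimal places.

Chile: (1 + 0.0727)/(1 + 0.0410) − 1 = 3.0451%
Brazil: (1 + 0.0340)/(1 − 0.0009) − 1 = 3.4931%
Differential = 3.0451% − 3.4931% = -0.4480% → -0.45%.

-0.45%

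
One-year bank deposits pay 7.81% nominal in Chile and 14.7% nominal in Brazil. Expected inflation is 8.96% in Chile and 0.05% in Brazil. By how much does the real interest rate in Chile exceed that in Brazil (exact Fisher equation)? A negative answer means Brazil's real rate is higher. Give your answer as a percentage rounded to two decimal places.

Chile: (1 + 0.0781)/(1 + 0.0896) − 1 = -1.0554%
Brazil: (1 + 0.1470)/(1 + 0.0005) − 1 = 14.6427%
Differential = -1.0554% − 14.6427% = -15.6981% → -15.70%.

-15.70%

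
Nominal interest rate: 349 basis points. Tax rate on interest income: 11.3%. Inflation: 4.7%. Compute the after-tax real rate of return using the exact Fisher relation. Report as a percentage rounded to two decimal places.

After-tax nominal return = 3.49% × (1 − 0.113) = 3.09563%.
1 + r = 1.0309563 / 1.04700 = 0.984677
After-tax real rate = 0.984677 − 1 → -1.53%.

-1.53%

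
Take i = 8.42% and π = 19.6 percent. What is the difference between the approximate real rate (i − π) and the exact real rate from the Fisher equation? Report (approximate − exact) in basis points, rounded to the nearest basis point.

Approximate: r ≈ 8.420% − 19.600% = -11.1800%
Exact: (1 + 0.0842)/(1 + 0.1960) − 1 = -9.3478%
Error = -11.1800% − (-9.3478%) = -1.8322% → -183 basis points.

-183 basis points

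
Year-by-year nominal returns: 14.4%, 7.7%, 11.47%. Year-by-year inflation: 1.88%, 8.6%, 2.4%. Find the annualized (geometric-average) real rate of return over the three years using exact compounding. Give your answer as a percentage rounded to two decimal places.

6.63%

Nominal growth factor = 1.1440 × 1.0770 × 1.1147 = 1.37340849
Price-level growth factor = 1.0188 × 1.0860 × 1.0240 = 1.13297080
Real growth factor = 1.37340849 / 1.13297080 = 1.21221879
Annualized real rate = 1.21221879^(1/3) − 1 = 6.6253% → 6.63%.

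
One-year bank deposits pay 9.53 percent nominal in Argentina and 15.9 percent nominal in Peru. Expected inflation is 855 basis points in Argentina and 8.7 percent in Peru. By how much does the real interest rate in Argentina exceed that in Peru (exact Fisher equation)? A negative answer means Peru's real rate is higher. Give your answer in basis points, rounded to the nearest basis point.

Argentina: (1 + 0.0953)/(1 + 0.0855) − 1 = 0.9028%
Peru: (1 + 0.1590)/(1 + 0.0870) − 1 = 6.6237%
Differential = 0.9028% − 6.6237% = -5.7209% → -572 basis points.

-572 basis points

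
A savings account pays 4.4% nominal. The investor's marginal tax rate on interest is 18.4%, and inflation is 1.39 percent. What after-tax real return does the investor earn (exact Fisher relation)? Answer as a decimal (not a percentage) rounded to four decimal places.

0.0217

After-tax nominal return = 4.4% × (1 − 0.184) = 3.5904%.
1 + r = 1.035904 / 1.01390 = 1.021702
After-tax real rate = 1.021702 − 1 → 0.0217.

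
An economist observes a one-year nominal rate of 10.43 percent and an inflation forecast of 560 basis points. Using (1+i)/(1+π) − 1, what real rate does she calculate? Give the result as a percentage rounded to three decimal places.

4.574%

By the Fisher relation, 1 + r = (1 + i)/(1 + π).
1 + r = 1.10430 / 1.05600 = 1.045739
r = 1.045739 − 1 = 4.5739%, i.e. 4.574%.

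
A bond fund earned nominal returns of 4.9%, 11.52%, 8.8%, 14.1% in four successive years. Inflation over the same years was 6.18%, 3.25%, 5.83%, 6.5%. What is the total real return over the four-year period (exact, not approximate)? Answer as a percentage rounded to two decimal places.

Compound the nominal returns: 1.0490 × 1.1152 × 1.0880 × 1.1410 = 1.452255.
Compound inflation: 1.0618 × 1.0325 × 1.0583 × 1.0650 = 1.235638.
Deflate: 1.452255 / 1.235638 = 1.175308.
Total real return = 1.175308 − 1 → 17.53%.

17.53%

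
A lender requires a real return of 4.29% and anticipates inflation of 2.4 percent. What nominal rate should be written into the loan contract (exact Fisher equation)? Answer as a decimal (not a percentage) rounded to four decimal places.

(1 + i) = (1 + r)(1 + π) = 1.04290 × 1.02400 = 1.0679296
i = 1.0679296 − 1, so the required nominal rate is 0.0679.

0.0679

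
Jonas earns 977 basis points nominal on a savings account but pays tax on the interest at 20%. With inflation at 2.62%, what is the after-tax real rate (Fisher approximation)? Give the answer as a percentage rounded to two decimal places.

After-tax nominal return = 9.77% × (1 − 0.2) = 7.8160%.
r ≈ 7.8160% − 2.62% → 5.20%.

5.20%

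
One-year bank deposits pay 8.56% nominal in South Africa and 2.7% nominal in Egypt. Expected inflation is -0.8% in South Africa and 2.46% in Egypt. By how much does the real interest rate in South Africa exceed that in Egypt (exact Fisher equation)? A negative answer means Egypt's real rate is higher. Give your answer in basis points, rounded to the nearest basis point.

920 basis points

South Africa: (1 + 0.0856)/(1 − 0.0080) − 1 = 9.4355%
Egypt: (1 + 0.0270)/(1 + 0.0246) − 1 = 0.2342%
Differential = 9.4355% − 0.2342% = 9.2012% → 920 basis points.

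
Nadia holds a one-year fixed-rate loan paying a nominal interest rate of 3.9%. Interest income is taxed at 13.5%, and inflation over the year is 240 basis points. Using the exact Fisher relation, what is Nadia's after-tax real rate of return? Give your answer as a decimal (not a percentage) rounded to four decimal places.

After-tax nominal return = 3.9% × (1 − 0.135) = 3.3735%.
1 + r = 1.033735 / 1.02400 = 1.009507
After-tax real rate = 1.009507 − 1 → 0.0095.

0.0095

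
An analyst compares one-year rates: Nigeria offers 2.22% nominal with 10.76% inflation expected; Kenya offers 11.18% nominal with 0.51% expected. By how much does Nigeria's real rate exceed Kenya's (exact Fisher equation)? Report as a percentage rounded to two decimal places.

Nigeria: (1 + 0.0222)/(1 + 0.1076) − 1 = -7.7104%
Kenya: (1 + 0.1118)/(1 + 0.0051) − 1 = 10.6159%
Differential = -7.7104% − 10.6159% = -18.3262% → -18.33%.

-18.33%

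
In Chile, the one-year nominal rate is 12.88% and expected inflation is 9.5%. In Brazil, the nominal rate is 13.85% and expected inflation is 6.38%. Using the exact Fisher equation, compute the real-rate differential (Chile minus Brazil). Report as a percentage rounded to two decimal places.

Chile: (1 + 0.1288)/(1 + 0.0950) − 1 = 3.0868%
Brazil: (1 + 0.1385)/(1 + 0.0638) − 1 = 7.0220%
Differential = 3.0868% − 7.0220% = -3.9352% → -3.94%.

-3.94%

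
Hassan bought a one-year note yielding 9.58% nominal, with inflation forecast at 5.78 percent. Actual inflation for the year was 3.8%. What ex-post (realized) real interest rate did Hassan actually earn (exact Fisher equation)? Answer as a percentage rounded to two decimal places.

Ex-post: (1 + 0.0958)/(1 + 0.0380) − 1 = 5.5684%
So the realized real rate is 5.57%.

5.57%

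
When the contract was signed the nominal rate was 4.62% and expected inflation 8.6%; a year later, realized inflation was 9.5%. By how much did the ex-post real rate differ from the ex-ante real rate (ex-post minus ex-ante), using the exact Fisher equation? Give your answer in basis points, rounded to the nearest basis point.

Ex-ante: (1 + 0.0462)/(1 + 0.0860) − 1 = -3.6648%
Ex-post: (1 + 0.0462)/(1 + 0.0950) − 1 = -4.4566%
Difference (ex-post − ex-ante) = -0.7918% → -79 basis points.

-79 basis points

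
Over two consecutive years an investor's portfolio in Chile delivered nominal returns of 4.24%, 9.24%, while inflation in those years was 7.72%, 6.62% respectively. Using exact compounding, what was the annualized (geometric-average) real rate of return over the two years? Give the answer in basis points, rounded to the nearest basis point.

Nominal growth factor = 1.0424 × 1.0924 = 1.13871776
Price-level growth factor = 1.0772 × 1.0662 = 1.14851064
Real growth factor = 1.13871776 / 1.14851064 = 0.99147341
Annualized real rate = 0.99147341^(1/2) − 1 = -0.4272% → -43 basis points.

-43 basis points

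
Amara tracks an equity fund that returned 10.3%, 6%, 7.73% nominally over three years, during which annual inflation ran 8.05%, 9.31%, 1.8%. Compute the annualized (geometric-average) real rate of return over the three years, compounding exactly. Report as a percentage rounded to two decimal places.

1.56%

Compound the nominal returns: 1.1030 × 1.0600 × 1.0773 = 1.25955761.
Compound inflation: 1.0805 × 1.0931 × 1.0180 = 1.20235425.
Deflate: 1.25955761 / 1.20235425 = 1.04757613.
Annualized real rate = 1.04757613^(1/3) − 1 = 1.5614% → 1.56%.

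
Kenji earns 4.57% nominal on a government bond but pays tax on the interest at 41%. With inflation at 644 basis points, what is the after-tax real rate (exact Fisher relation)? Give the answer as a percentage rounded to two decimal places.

-3.52%

After-tax nominal return = 4.57% × (1 − 0.41) = 2.6963%.
1 + r = 1.026963 / 1.06440 = 0.964828
After-tax real rate = 0.964828 − 1 → -3.52%.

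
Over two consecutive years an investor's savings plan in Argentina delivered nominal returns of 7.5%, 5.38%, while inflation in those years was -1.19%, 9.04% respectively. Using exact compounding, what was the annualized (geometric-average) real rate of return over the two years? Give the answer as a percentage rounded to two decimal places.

2.54%

Compound the nominal returns: 1.0750 × 1.0538 = 1.13283500.
Compound inflation: 0.9881 × 1.0904 = 1.07742424.
Deflate: 1.13283500 / 1.07742424 = 1.05142892.
Annualized real rate = 1.05142892^(1/2) − 1 = 2.5392% → 2.54%.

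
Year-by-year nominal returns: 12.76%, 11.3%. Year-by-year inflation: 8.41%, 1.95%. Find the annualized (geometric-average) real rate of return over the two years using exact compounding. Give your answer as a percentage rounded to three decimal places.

6.561%

Nominal growth factor = 1.1276 × 1.1130 = 1.25501880
Price-level growth factor = 1.0841 × 1.0195 = 1.10523995
Real growth factor = 1.25501880 / 1.10523995 = 1.13551704
Annualized real rate = 1.13551704^(1/2) − 1 = 6.5606% → 6.561%.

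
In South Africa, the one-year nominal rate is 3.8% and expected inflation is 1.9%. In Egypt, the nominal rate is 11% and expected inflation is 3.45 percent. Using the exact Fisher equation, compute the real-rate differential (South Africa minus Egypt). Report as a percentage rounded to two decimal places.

South Africa: (1 + 0.0380)/(1 + 0.0190) − 1 = 1.8646%
Egypt: (1 + 0.1100)/(1 + 0.0345) − 1 = 7.2982%
Differential = 1.8646% − 7.2982% = -5.4336% → -5.43%.

-5.43%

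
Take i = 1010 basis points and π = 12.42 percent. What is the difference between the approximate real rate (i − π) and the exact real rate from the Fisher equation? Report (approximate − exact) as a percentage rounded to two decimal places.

Approximate: r ≈ 10.100% − 12.420% = -2.3200%
Exact: (1 + 0.1010)/(1 + 0.1242) − 1 = -2.0637%
Error = -2.3200% − (-2.0637%) = -0.2563% → -0.26%.

-0.26%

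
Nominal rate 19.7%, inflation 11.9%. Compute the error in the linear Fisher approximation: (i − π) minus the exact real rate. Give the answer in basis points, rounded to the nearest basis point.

83 basis points

Approximate: r ≈ 19.700% − 11.900% = 7.8000%
Exact: (1 + 0.1970)/(1 + 0.1190) − 1 = 6.9705%
Error = 7.8000% − 6.9705% = 0.8295% → 83 basis points.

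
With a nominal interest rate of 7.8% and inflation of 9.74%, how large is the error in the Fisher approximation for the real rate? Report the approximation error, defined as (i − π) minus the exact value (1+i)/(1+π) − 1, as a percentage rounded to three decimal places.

Approximate: r ≈ 7.800% − 9.740% = -1.9400%
Exact: (1 + 0.0780)/(1 + 0.0974) − 1 = -1.7678%
Error = -1.9400% − (-1.7678%) = -0.1722% → -0.172%.

-0.172%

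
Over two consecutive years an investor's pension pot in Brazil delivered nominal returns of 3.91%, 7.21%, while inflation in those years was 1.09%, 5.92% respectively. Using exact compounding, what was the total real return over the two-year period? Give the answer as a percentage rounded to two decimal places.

Nominal growth factor = 1.0391 × 1.0721 = 1.114019
Price-level growth factor = 1.0109 × 1.0592 = 1.070745
Real growth factor = 1.114019 / 1.070745 = 1.040415
Total real return = 1.040415 − 1 → 4.04%.

4.04%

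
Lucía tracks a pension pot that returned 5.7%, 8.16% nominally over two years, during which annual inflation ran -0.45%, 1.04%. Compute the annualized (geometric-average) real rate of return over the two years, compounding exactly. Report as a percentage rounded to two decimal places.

6.61%

Nominal growth factor = 1.0570 × 1.0816 = 1.14325120
Price-level growth factor = 0.9955 × 1.0104 = 1.00585320
Real growth factor = 1.14325120 / 1.00585320 = 1.13659846
Annualized real rate = 1.13659846^(1/2) − 1 = 6.6114% → 6.61%.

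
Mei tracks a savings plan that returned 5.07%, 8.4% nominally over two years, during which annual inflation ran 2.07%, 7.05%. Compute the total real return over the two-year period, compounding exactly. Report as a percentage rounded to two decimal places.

4.24%

Nominal growth factor = 1.0507 × 1.0840 = 1.138959
Price-level growth factor = 1.0207 × 1.0705 = 1.092659
Real growth factor = 1.138959 / 1.092659 = 1.042373
Total real return = 1.042373 − 1 → 4.24%.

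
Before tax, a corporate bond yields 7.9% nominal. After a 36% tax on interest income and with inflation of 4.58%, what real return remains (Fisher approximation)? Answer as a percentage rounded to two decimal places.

0.48%

After-tax nominal return = 7.9% × (1 − 0.36) = 5.0560%.
r ≈ 5.0560% − 4.58% → 0.48%.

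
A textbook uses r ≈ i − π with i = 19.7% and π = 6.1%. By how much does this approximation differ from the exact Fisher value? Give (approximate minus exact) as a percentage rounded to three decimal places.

0.782%

Approximate: r ≈ 19.700% − 6.100% = 13.6000%
Exact: (1 + 0.1970)/(1 + 0.0610) − 1 = 12.8181%
Error = 13.6000% − 12.8181% = 0.7819% → 0.782%.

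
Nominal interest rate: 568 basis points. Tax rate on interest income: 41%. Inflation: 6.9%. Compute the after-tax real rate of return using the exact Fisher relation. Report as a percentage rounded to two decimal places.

After-tax nominal return = 5.68% × (1 − 0.41) = 3.3512%.
1 + r = 1.033512 / 1.06900 = 0.966803
After-tax real rate = 0.966803 − 1 → -3.32%.

-3.32%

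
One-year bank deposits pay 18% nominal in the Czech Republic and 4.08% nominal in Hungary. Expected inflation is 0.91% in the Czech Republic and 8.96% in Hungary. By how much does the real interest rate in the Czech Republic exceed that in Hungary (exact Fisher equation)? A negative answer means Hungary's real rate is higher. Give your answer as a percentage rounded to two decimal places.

The Czech Republic: (1 + 0.1800)/(1 + 0.0091) − 1 = 16.9359%
Hungary: (1 + 0.0408)/(1 + 0.0896) − 1 = -4.4787%
Differential = 16.9359% − (-4.4787%) = 21.4146% → 21.41%.

21.41%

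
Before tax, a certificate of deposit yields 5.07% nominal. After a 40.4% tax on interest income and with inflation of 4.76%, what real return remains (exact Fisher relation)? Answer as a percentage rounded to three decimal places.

-1.659%

After-tax nominal return = 5.07% × (1 − 0.404) = 3.02172%.
1 + r = 1.0302172 / 1.04760 = 0.983407
After-tax real rate = 0.983407 − 1 → -1.659%.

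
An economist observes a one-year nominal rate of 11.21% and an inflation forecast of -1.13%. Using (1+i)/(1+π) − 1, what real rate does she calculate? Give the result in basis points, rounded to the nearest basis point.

By the Fisher equation, 1 + r = (1 + i)/(1 + π).
1 + r = 1.11210 / 0.98870 = 1.124810
r = 1.124810 − 1 = 12.4810%, i.e. 1248 basis points.

1248 basis points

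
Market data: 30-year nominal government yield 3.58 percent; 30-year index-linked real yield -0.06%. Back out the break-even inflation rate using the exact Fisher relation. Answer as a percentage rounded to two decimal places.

3.64%

(1 + π) = (1 + i)/(1 + r) = 1.03580 / 0.99940 = 1.036422
Break-even inflation = 1.036422 − 1 → 3.64%.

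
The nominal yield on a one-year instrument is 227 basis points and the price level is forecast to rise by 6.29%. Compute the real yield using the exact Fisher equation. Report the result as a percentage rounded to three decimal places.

By the Fisher relation, 1 + r = (1 + i)/(1 + π).
1 + r = 1.02270 / 1.06290 = 0.962179
r = 0.962179 − 1 = -3.7821%, i.e. -3.782%.

-3.782%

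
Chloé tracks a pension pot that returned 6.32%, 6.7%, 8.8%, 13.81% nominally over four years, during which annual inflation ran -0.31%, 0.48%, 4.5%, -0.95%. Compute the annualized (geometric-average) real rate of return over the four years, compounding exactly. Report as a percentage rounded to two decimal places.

Nominal growth factor = 1.0632 × 1.0670 × 1.0880 × 1.1381 = 1.40471657
Price-level growth factor = 0.9969 × 1.0048 × 1.0450 × 0.9905 = 1.03681672
Real growth factor = 1.40471657 / 1.03681672 = 1.35483595
Annualized real rate = 1.35483595^(1/4) − 1 = 7.8876% → 7.89%.

7.89%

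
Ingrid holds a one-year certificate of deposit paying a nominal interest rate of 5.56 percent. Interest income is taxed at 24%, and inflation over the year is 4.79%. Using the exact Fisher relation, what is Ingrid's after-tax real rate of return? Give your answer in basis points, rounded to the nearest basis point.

-54 basis points

After-tax nominal return = 5.56% × (1 − 0.24) = 4.2256%.
1 + r = 1.042256 / 1.04790 = 0.994614
After-tax real rate = 0.994614 − 1 → -54 basis points.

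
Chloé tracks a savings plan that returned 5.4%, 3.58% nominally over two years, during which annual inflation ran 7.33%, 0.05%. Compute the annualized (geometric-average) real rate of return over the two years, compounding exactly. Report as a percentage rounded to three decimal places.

0.830%

Nominal growth factor = 1.0540 × 1.0358 = 1.09173320
Price-level growth factor = 1.0733 × 1.0005 = 1.07383665
Real growth factor = 1.09173320 / 1.07383665 = 1.01666599
Annualized real rate = 1.01666599^(1/2) − 1 = 0.8299% → 0.830%.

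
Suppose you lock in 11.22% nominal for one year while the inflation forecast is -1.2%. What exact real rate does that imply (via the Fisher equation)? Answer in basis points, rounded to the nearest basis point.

1257 basis points

1 + r = 1.11220 / 0.98800 = 1.125709
r = 1.125709 − 1 = 12.5709%, i.e. 1257 basis points.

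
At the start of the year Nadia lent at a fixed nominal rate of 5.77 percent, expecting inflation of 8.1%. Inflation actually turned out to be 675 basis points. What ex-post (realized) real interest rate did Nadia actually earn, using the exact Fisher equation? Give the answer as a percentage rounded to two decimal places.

Ex-post: (1 + 0.0577)/(1 + 0.0675) − 1 = -0.9180%
So the realized real rate is -0.92%.

-0.92%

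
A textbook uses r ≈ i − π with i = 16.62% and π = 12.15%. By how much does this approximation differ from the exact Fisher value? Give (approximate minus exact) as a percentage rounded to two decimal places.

Approximate: r ≈ 16.620% − 12.150% = 4.4700%
Exact: (1 + 0.1662)/(1 + 0.1215) − 1 = 3.9857%
Error = 4.4700% − 3.9857% = 0.4843% → 0.48%.

0.48%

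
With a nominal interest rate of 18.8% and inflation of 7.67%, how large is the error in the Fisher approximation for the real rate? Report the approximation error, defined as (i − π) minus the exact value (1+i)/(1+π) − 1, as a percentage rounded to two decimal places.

0.79%

Approximate: r ≈ 18.800% − 7.670% = 11.1300%
Exact: (1 + 0.1880)/(1 + 0.0767) − 1 = 10.3371%
Error = 11.1300% − 10.3371% = 0.7929% → 0.79%.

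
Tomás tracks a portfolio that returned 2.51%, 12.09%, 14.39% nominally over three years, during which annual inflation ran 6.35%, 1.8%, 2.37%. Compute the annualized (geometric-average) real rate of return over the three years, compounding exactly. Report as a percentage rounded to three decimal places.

5.849%

Compound the nominal returns: 1.0251 × 1.1209 × 1.1439 = 1.31438067.
Compound inflation: 1.0635 × 1.0180 × 1.0237 = 1.10830164.
Deflate: 1.31438067 / 1.10830164 = 1.18594128.
Annualized real rate = 1.18594128^(1/3) − 1 = 5.8492% → 5.849%.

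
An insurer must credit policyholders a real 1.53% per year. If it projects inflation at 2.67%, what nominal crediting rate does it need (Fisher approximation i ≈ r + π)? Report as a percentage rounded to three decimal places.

i ≈ r + π = 1.53% + 2.67% = 4.200%.

4.200%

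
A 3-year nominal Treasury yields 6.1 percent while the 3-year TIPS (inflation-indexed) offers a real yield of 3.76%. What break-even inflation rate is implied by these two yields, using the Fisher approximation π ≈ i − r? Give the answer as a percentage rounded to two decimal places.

π ≈ i − r = 6.1% − 3.76% → 2.34%.

2.34%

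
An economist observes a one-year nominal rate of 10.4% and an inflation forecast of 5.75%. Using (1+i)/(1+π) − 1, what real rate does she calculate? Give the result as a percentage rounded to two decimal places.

1 + r = 1.10400 / 1.05750 = 1.043972
r = 1.043972 − 1 = 4.3972%, i.e. 4.40%.

4.40%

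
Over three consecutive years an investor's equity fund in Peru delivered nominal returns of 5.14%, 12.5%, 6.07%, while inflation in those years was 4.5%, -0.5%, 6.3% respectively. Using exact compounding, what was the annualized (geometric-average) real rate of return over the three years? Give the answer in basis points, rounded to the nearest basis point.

Compound the nominal returns: 1.0514 × 1.1250 × 1.0607 = 1.254622478.
Compound inflation: 1.0450 × 0.9950 × 1.0630 = 1.105280825.
Deflate: 1.254622478 / 1.105280825 = 1.135116478.
Annualized real rate = 1.135116478^(1/3) − 1 = 4.31501% → 432 basis points.

432 basis points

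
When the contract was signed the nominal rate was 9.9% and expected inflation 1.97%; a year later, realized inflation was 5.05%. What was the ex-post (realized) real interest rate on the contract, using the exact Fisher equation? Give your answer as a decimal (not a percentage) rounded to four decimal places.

0.0462

Ex-post: (1 + 0.0990)/(1 + 0.0505) − 1 = 4.6168%
So the realized real rate is 0.0462.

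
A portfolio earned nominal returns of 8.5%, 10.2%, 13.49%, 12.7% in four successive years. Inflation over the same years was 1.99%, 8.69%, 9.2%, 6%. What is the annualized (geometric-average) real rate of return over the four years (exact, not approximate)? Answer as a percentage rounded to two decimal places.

Nominal growth factor = 1.0850 × 1.1020 × 1.1349 × 1.1270 = 1.52930055
Price-level growth factor = 1.0199 × 1.0869 × 1.0920 × 1.0600 = 1.28314485
Real growth factor = 1.52930055 / 1.28314485 = 1.19183781
Annualized real rate = 1.19183781^(1/4) − 1 = 4.4851% → 4.49%.

4.49%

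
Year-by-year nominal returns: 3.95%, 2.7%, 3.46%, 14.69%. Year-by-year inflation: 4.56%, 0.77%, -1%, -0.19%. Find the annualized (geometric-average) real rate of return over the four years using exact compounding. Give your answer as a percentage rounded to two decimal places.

Nominal growth factor = 1.0395 × 1.0270 × 1.0346 × 1.1469 = 1.26675598
Price-level growth factor = 1.0456 × 1.0077 × 0.9900 × 0.9981 = 1.04113269
Real growth factor = 1.26675598 / 1.04113269 = 1.21670945
Annualized real rate = 1.21670945^(1/4) − 1 = 5.0260% → 5.03%.

5.03%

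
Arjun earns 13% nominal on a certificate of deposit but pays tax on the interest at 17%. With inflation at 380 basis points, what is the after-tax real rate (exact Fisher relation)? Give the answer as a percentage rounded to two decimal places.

6.73%

After-tax nominal return = 13% × (1 − 0.17) = 10.7900%.
1 + r = 1.10790 / 1.03800 = 1.067341
After-tax real rate = 1.067341 − 1 → 6.73%.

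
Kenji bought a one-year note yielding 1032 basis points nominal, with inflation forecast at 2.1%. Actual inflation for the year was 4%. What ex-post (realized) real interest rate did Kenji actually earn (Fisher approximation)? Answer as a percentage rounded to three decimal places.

Ex-post: 10.32% − 4% = 6.320%
So the realized real rate is 6.320%.

6.320%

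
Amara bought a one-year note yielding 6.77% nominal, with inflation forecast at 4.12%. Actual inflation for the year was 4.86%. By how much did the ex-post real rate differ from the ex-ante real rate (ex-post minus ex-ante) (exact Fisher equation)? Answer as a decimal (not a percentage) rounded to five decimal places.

-0.00724

Ex-ante: (1 + 0.0677)/(1 + 0.0412) − 1 = 2.5451%
Ex-post: (1 + 0.0677)/(1 + 0.0486) − 1 = 1.8215%
Difference (ex-post − ex-ante) = -0.7237% → -0.00724.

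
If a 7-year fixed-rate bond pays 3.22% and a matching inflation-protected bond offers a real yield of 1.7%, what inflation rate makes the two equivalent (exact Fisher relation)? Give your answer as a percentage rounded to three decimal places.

1.495%

(1 + π) = (1 + i)/(1 + r) = 1.03220 / 1.01700 = 1.014946
Break-even inflation = 1.014946 − 1 → 1.495%.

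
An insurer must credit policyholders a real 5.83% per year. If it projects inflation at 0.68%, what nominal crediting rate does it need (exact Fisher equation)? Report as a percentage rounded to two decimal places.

(1 + i) = (1 + r)(1 + π) = 1.05830 × 1.00680 = 1.06549644
i = 1.06549644 − 1, so the required nominal rate is 6.55%.

6.55%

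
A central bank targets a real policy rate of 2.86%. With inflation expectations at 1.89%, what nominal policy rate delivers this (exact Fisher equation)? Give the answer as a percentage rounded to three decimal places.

4.804%

(1 + i) = (1 + r)(1 + π) = 1.02860 × 1.01890 = 1.04804054
i = 1.04804054 − 1, so the required nominal rate is 4.804%.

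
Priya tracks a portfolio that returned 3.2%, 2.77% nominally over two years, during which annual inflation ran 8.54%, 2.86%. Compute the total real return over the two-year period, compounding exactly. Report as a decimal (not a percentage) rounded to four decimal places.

-0.0500

Nominal growth factor = 1.0320 × 1.0277 = 1.060586
Price-level growth factor = 1.0854 × 1.0286 = 1.116442
Real growth factor = 1.060586 / 1.116442 = 0.949970
Total real return = 0.949970 − 1 → -0.0500.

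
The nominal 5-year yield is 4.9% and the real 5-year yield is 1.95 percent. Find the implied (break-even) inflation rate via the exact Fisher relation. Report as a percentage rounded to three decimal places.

(1 + π) = (1 + i)/(1 + r) = 1.04900 / 1.01950 = 1.028936
Break-even inflation = 1.028936 − 1 → 2.894%.

2.894%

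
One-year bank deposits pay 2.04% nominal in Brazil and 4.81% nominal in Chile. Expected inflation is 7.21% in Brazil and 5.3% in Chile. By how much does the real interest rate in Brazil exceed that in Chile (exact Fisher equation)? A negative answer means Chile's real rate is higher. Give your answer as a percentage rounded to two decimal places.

-4.36%

Brazil: (1 + 0.0204)/(1 + 0.0721) − 1 = -4.8223%
Chile: (1 + 0.0481)/(1 + 0.0530) − 1 = -0.4653%
Differential = -4.8223% − (-0.4653%) = -4.3570% → -4.36%.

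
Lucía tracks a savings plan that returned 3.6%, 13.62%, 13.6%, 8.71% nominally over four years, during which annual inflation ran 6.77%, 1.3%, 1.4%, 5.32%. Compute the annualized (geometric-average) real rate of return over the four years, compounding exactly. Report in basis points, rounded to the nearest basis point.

Compound the nominal returns: 1.0360 × 1.1362 × 1.1360 × 1.0871 = 1.45365842.
Compound inflation: 1.0677 × 1.0130 × 1.0140 × 1.0532 = 1.15506784.
Deflate: 1.45365842 / 1.15506784 = 1.25850479.
Annualized real rate = 1.25850479^(1/4) − 1 = 5.9165% → 592 basis points.

592 basis points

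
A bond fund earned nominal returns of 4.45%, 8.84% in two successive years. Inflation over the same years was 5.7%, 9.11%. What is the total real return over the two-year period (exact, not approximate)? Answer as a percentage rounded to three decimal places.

Nominal growth factor = 1.0445 × 1.0884 = 1.136834
Price-level growth factor = 1.0570 × 1.0911 = 1.153293
Real growth factor = 1.136834 / 1.153293 = 0.985729
Total real return = 0.985729 − 1 → -1.427%.

-1.427%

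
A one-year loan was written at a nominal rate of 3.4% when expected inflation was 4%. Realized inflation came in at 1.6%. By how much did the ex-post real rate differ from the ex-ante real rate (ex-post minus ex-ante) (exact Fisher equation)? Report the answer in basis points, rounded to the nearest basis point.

Ex-ante: (1 + 0.0340)/(1 + 0.0400) − 1 = -0.5769%
Ex-post: (1 + 0.0340)/(1 + 0.0160) − 1 = 1.7717%
Difference (ex-post − ex-ante) = 2.3486% → 235 basis points.

235 basis points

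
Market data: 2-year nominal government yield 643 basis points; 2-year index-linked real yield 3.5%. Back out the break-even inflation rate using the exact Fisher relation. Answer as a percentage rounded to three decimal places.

2.831%

(1 + π) = (1 + i)/(1 + r) = 1.06430 / 1.03500 = 1.028309
Break-even inflation = 1.028309 − 1 → 2.831%.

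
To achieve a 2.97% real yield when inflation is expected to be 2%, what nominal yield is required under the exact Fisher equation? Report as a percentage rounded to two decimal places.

5.03%

(1 + i) = (1 + r)(1 + π) = 1.02970 × 1.02000 = 1.050294
i = 1.050294 − 1, so the required nominal rate is 5.03%.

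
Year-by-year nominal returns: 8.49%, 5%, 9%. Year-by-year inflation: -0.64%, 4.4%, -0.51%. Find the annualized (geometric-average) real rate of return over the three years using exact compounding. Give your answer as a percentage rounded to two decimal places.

6.36%

Nominal growth factor = 1.0849 × 1.0500 × 1.0900 = 1.24166805
Price-level growth factor = 0.9936 × 1.0440 × 0.9949 = 1.03202808
Real growth factor = 1.24166805 / 1.03202808 = 1.20313398
Annualized real rate = 1.20313398^(1/3) − 1 = 6.3583% → 6.36%.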